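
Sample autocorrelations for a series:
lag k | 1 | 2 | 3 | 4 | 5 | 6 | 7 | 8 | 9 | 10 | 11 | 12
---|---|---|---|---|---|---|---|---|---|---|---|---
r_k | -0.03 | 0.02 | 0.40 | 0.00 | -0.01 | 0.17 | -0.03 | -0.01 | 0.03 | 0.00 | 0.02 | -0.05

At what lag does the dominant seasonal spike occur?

The largest autocorrelation is r_3 = 0.40, with a weaker echo at lag 6 (0.17); the remaining lags stay at or below 0.03.
The dominant spike at lag 3 indicates a seasonal period of 3.

3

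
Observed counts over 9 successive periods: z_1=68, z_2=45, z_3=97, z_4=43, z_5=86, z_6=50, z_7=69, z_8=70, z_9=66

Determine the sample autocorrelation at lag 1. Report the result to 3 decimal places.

Mean z̄ = (68 + 45 + 97 + 43 + 86 + 50 + 69 + 70 + 66)/9 = 66.0000
Numerator Σ_{t=1}^{8}(z_t−z̄)(z_{t+1}−z̄) = -2222.0000
Denominator Σ(z_t−z̄)² = 2616.0000
r_1 = -2222.0000 / 2616.0000 = -0.849

-0.849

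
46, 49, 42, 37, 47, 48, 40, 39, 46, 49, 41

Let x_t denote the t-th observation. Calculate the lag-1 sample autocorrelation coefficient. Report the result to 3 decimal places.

Mean x̄ = (46 + 49 + 42 + 37 + 47 + 48 + 40 + 39 + 46 + 49 + 41)/11 = 44.0000
Numerator Σ_{t=1}^{10}(x_t−x̄)(x_{t+1}−x̄) = -6.0000
Denominator Σ(x_t−x̄)² = 186.0000
r_1 = -6.0000 / 186.0000 = -0.032

-0.032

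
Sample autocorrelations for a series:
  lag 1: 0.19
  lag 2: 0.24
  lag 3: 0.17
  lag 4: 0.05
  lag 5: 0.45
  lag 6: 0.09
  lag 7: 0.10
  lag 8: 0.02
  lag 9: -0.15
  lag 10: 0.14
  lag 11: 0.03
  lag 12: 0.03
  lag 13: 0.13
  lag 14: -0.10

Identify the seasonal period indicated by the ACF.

5

The largest autocorrelation is r_5 = 0.45; the remaining lags stay at or below 0.24.
The dominant spike at lag 5 indicates a seasonal period of 5.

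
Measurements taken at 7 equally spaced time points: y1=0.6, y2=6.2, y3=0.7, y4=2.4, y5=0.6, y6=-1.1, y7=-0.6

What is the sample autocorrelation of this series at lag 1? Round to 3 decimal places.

Mean ȳ = (0.6 + 6.2 + 0.7 + 2.4 + 0.6 − 1.1 − 0.6)/7 = 1.2571
Deviations from mean: -0.6571, 4.9429, -0.5571, 1.1429, -0.6571, -2.3571, -1.8571
Σ(y_t−ȳ)(y_{t+1}−ȳ) = (-3.2482) + (-2.7539) + (-0.6367) + (-0.7510) + (1.5490) + (4.3776) = -1.4633
Denominator Σ(y_t−ȳ)² = 35.9171
r_1 = -1.4633 / 35.9171 = -0.041

-0.041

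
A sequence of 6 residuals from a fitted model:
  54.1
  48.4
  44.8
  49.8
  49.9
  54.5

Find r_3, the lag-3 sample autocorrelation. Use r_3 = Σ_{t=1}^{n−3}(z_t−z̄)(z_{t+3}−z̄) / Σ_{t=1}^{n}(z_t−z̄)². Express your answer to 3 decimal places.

Mean z̄ = (54.1 + 48.4 + 44.8 + 49.8 + 49.9 + 54.5)/6 = 50.2500
Deviations from mean: 3.8500, -1.8500, -5.4500, -0.4500, -0.3500, 4.2500
Σ(z_t−z̄)(z_{t+3}−z̄) = (-1.7325) + (0.6475) + (-23.1625) = -24.2475
Denominator Σ(z_t−z̄)² = 66.3350
r_3 = -24.2475 / 66.3350 = -0.366

-0.366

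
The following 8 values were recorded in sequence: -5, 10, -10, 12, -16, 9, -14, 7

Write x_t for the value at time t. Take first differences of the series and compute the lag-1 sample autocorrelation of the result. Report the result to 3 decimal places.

-0.887

First differences Δx: 15, -20, 22, -28, 25, -23, 21
Mean of differences = 1.7143
Numerator Σ(Δx_t−Δx̄)(Δx_{t+1}−Δx̄) = -3075.7959
Denominator Σ(Δx_t−Δx̄)² = 3467.4286
r_1(Δx) = -3075.7959 / 3467.4286 = -0.887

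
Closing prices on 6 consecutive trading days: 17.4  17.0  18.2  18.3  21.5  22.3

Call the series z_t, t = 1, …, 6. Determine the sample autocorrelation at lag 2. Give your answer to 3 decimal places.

Mean z̄ = (17.4 + 17.0 + 18.2 + 18.3 + 21.5 + 22.3)/6 = 19.1167
Σ(z_t−z̄)(z_{t+2}−z̄) = (1.5736) + (1.7286) + (-2.1847) + (-2.5997) = -1.4822
Denominator Σ(z_t−z̄)² = 24.7483
r_2 = -1.4822 / 24.7483 = -0.060

-0.060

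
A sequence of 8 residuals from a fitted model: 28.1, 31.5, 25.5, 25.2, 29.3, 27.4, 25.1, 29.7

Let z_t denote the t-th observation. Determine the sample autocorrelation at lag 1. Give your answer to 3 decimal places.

-0.261

Mean z̄ = (28.1 + 31.5 + 25.5 + 25.2 + 29.3 + 27.4 + 25.1 + 29.7)/8 = 27.7250
Deviations from mean: 0.3750, 3.7750, -2.2250, -2.5250, 1.5750, -0.3250, -2.6250, 1.9750
Σ(z_t−z̄)(z_{t+1}−z̄) = (1.4156) + (-8.3994) + (5.6181) + (-3.9769) + (-0.5119) + (0.8531) + (-5.1844) = -10.1856
Denominator Σ(z_t−z̄)² = 39.0950
r_1 = -10.1856 / 39.0950 = -0.261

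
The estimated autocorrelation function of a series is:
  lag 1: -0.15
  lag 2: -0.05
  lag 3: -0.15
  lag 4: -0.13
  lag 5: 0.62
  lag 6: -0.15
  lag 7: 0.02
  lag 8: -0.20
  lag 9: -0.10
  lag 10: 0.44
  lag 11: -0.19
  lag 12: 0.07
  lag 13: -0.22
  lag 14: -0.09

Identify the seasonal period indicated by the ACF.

The largest autocorrelation is r_5 = 0.62, with a weaker echo at lag 10 (0.44); the remaining lags stay at or below 0.07.
The dominant spike at lag 5 indicates a seasonal period of 5.

5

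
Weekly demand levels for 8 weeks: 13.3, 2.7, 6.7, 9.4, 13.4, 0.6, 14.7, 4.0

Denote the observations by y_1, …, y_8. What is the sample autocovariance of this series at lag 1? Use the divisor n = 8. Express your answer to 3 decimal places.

-16.470

Mean ȳ = (13.3 + 2.7 + 6.7 + 9.4 + 13.4 + 0.6 + 14.7 + 4.0)/8 = 8.1000
Deviations: 5.2000, -5.4000, -1.4000, 1.3000, 5.3000, -7.5000, 6.6000, -4.1000
Σ_{t=1}^{7}(y_t−ȳ)(y_{t+1}−ȳ) = -131.7600
γ_1 = -131.7600 / 8 = -16.470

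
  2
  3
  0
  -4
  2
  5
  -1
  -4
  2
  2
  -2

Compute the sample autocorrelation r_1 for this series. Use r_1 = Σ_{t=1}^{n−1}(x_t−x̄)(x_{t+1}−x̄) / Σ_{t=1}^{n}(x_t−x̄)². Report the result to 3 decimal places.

Mean x̄ = (2 + 3 + 0 − 4 + 2 + 5 − 1 − 4 + 2 + 2 − 2)/11 = 0.4545
Numerator Σ_{t=1}^{10}(x_t−x̄)(x_{t+1}−x̄) = -3.4793
Denominator Σ(x_t−x̄)² = 84.7273
r_1 = -3.4793 / 84.7273 = -0.041

-0.041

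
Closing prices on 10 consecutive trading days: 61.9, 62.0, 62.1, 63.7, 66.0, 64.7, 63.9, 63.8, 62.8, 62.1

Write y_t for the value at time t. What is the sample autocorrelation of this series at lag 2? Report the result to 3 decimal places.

Mean ȳ = (61.9 + 62.0 + 62.1 + 63.7 + 66.0 + 64.7 + 63.9 + 63.8 + 62.8 + 62.1)/10 = 63.3000
Numerator Σ_{t=1}^{8}(y_t−ȳ)(y_{t+2}−ȳ) = -0.1000
Denominator Σ(y_t−ȳ)² = 16.8000
r_2 = -0.1000 / 16.8000 = -0.006

-0.006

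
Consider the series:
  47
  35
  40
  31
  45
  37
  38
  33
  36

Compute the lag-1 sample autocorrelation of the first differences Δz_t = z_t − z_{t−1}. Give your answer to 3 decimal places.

-0.709

First differences Δz: -12, 5, -9, 14, -8, 1, -5, 3
Mean of differences = -1.3750
Numerator Σ(Δz_t−Δz̄)(Δz_{t+1}−Δz̄) = -375.6406
Denominator Σ(Δz_t−Δz̄)² = 529.8750
r_1(Δz) = -375.6406 / 529.8750 = -0.709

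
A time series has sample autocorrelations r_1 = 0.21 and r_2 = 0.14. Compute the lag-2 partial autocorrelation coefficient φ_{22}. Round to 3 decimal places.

0.100

φ_{22} = (r_2 − r_1²) / (1 − r_1²)
r_1² = (0.21)² = 0.0441
Numerator = 0.14 − 0.0441 = 0.0959; denominator = 1 − 0.0441 = 0.9559
φ_{22} = 0.0959 / 0.9559 = 0.100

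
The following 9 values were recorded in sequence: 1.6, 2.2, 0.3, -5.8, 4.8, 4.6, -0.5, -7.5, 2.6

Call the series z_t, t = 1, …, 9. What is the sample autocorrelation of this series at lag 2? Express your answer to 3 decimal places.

-0.518

Mean z̄ = (1.6 + 2.2 + 0.3 − 5.8 + 4.8 + 4.6 − 0.5 − 7.5 + 2.6)/9 = 0.2556
Σ(z_t−z̄)(z_{t+2}−z̄) = (0.0598) + (-11.7747) + (0.2020) + (-26.3080) + (-3.4336) + (-33.6936) + (-1.7714) = -76.7195
Denominator Σ(z_t−z̄)² = 148.0022
r_2 = -76.7195 / 148.0022 = -0.518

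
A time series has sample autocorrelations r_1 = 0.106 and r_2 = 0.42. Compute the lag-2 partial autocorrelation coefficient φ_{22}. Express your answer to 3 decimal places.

0.413

φ_{22} = (r_2 − r_1²) / (1 − r_1²)
r_1² = (0.106)² = 0.011236
Numerator = 0.42 − 0.0112 = 0.4088; denominator = 1 − 0.0112 = 0.9888
φ_{22} = 0.4088 / 0.9888 = 0.413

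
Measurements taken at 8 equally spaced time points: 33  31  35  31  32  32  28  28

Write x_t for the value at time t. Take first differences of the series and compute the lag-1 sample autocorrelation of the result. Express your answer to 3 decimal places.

First differences Δx: -2, 4, -4, 1, 0, -4, 0
Mean of differences = -0.7143
Numerator Σ(Δx_t−Δx̄)(Δx_{t+1}−Δx̄) = -30.6531
Denominator Σ(Δx_t−Δx̄)² = 49.4286
r_1(Δx) = -30.6531 / 49.4286 = -0.620

-0.620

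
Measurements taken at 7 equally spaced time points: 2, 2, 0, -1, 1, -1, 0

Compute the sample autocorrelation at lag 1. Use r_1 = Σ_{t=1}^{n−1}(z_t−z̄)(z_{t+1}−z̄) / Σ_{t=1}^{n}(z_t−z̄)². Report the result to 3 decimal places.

Mean z̄ = (2 + 2 + 0 − 1 + 1 − 1 + 0)/7 = 0.4286
Σ(z_t−z̄)(z_{t+1}−z̄) = (2.4694) + (-0.6735) + (0.6122) + (-0.8163) + (-0.8163) + (0.6122) = 1.3878
Denominator Σ(z_t−z̄)² = 9.7143
r_1 = 1.3878 / 9.7143 = 0.143

0.143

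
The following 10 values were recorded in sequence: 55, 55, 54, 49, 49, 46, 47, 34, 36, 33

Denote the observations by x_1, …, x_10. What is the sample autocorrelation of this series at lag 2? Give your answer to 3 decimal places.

0.414

Mean x̄ = (55 + 55 + 54 + 49 + 49 + 46 + 47 + 34 + 36 + 33)/10 = 45.8000
Numerator Σ_{t=1}^{8}(x_t−x̄)(x_{t+2}−x̄) = 272.5200
Denominator Σ(x_t−x̄)² = 657.6000
r_2 = 272.5200 / 657.6000 = 0.414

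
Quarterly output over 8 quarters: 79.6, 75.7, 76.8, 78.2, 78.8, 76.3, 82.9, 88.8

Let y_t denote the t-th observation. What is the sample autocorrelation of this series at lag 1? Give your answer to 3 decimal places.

0.291

Mean ȳ = (79.6 + 75.7 + 76.8 + 78.2 + 78.8 + 76.3 + 82.9 + 88.8)/8 = 79.6375
Deviations from mean: -0.0375, -3.9375, -2.8375, -1.4375, -0.8375, -3.3375, 3.2625, 9.1625
Σ(y_t−ȳ)(y_{t+1}−ȳ) = (0.1477) + (11.1727) + (4.0789) + (1.2039) + (2.7952) + (-10.8886) + (29.8927) = 38.4023
Denominator Σ(y_t−ȳ)² = 132.0588
r_1 = 38.4023 / 132.0588 = 0.291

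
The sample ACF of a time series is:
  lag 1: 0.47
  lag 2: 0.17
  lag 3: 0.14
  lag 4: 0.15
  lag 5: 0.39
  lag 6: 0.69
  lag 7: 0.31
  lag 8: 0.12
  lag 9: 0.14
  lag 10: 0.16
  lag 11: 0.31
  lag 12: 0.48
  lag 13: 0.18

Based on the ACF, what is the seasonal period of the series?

The largest autocorrelation is r_6 = 0.69, with a weaker echo at lag 12 (0.48); the remaining lags stay at or below 0.47. The elevated value at lag 1 (0.47), dropping to 0.17 at lag 2, reflects decaying short-term dependence rather than seasonality.
The dominant spike at lag 6 indicates a seasonal period of 6.

6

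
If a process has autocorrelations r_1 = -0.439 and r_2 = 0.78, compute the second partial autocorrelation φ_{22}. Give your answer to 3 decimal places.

φ_{22} = (r_2 − r_1²) / (1 − r_1²)
r_1² = (-0.439)² = 0.192721
Numerator = 0.78 − 0.1927 = 0.5873; denominator = 1 − 0.1927 = 0.8073
φ_{22} = 0.5873 / 0.8073 = 0.727

0.727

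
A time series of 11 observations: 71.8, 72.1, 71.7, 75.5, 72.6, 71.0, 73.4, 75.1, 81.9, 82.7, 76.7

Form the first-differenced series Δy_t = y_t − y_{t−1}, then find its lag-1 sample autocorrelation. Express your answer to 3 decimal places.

-0.009

First differences Δy: 0.3, -0.4, 3.8, -2.9, -1.6, 2.4, 1.7, 6.8, 0.8, -6.0
Mean of differences = 0.4900
Numerator Σ(Δy_t−Δȳ)(Δy_{t+1}−Δȳ) = -1.0141
Denominator Σ(Δy_t−Δȳ)² = 114.7890
r_1(Δy) = -1.0141 / 114.7890 = -0.009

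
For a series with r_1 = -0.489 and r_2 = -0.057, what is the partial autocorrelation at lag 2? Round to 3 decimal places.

-0.389

φ_{22} = (r_2 − r_1²) / (1 − r_1²)
r_1² = (-0.489)² = 0.239121
Numerator = -0.057 − 0.2391 = -0.2961; denominator = 1 − 0.2391 = 0.7609
φ_{22} = -0.2961 / 0.7609 = -0.389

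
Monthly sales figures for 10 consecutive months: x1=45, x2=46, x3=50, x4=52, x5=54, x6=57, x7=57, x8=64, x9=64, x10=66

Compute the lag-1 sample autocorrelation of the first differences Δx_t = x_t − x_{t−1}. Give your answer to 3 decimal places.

First differences Δx: 1, 4, 2, 2, 3, 0, 7, 0, 2
Mean of differences = 2.3333
Numerator Σ(Δx_t−Δx̄)(Δx_{t+1}−Δx̄) = -25.4444
Denominator Σ(Δx_t−Δx̄)² = 38.0000
r_1(Δx) = -25.4444 / 38.0000 = -0.670

-0.670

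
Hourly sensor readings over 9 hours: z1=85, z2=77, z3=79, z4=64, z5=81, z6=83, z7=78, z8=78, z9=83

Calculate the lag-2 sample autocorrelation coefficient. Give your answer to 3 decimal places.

Mean z̄ = (85 + 77 + 79 + 64 + 81 + 83 + 78 + 78 + 83)/9 = 78.6667
Numerator Σ_{t=1}^{7}(z_t−z̄)(z_{t+2}−z̄) = -43.5556
Denominator Σ(z_t−z̄)² = 302.0000
r_2 = -43.5556 / 302.0000 = -0.144

-0.144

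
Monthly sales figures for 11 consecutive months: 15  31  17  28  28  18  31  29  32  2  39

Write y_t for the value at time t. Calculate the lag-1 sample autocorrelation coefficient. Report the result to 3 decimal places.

Mean ȳ = (15 + 31 + 17 + 28 + 28 + 18 + 31 + 29 + 32 + 2 + 39)/11 = 24.5455
Numerator Σ_{t=1}^{10}(y_t−ȳ)(y_{t+1}−ȳ) = -621.2975
Denominator Σ(y_t−ȳ)² = 1090.7273
r_1 = -621.2975 / 1090.7273 = -0.570

-0.570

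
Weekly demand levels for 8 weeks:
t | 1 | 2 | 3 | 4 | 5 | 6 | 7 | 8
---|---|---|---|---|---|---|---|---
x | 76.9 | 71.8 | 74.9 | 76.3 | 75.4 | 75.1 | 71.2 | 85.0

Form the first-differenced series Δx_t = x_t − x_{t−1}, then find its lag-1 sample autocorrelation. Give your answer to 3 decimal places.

First differences Δx: -5.1, 3.1, 1.4, -0.9, -0.3, -3.9, 13.8
Mean of differences = 1.1571
Numerator Σ(Δx_t−Δx̄)(Δx_{t+1}−Δx̄) = -65.7547
Denominator Σ(Δx_t−Δx̄)² = 234.7571
r_1(Δx) = -65.7547 / 234.7571 = -0.280

-0.280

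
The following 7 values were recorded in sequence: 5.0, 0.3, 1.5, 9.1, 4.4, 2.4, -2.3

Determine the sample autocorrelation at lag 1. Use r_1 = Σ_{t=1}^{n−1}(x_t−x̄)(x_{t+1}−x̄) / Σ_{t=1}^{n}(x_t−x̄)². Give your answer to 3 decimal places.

0.007

Mean x̄ = (5.0 + 0.3 + 1.5 + 9.1 + 4.4 + 2.4 − 2.3)/7 = 2.9143
Deviations from mean: 2.0857, -2.6143, -1.4143, 6.1857, 1.4857, -0.5143, -5.2143
Numerator Σ_{t=1}^{6}(x_t−x̄)(x_{t+1}−x̄) = 0.6041
Denominator Σ(x_t−x̄)² = 81.1086
r_1 = 0.6041 / 81.1086 = 0.007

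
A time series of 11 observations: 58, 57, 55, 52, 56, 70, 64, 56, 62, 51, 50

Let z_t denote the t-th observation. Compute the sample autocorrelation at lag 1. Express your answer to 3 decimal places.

0.249

Mean z̄ = (58 + 57 + 55 + 52 + 56 + 70 + 64 + 56 + 62 + 51 + 50)/11 = 57.3636
Numerator Σ_{t=1}^{10}(z_t−z̄)(z_{t+1}−z̄) = 89.2314
Denominator Σ(z_t−z̄)² = 358.5455
r_1 = 89.2314 / 358.5455 = 0.249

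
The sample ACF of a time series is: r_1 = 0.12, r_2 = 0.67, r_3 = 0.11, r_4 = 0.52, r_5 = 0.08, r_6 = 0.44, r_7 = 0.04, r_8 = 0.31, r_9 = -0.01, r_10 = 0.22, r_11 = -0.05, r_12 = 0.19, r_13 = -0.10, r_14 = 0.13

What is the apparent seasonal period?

The largest autocorrelation is r_2 = 0.67, with weaker echoes at lags 4 (0.52), 6 (0.44), 8 (0.31), 10 (0.22) and 12 (0.19); the remaining lags stay at or below 0.13.
The dominant spike at lag 2 indicates a seasonal period of 2.

2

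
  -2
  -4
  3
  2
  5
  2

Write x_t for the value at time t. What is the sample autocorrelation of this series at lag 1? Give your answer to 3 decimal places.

Mean x̄ = (-2 − 4 + 3 + 2 + 5 + 2)/6 = 1.0000
Numerator Σ_{t=1}^{5}(x_t−x̄)(x_{t+1}−x̄) = 15.0000
Denominator Σ(x_t−x̄)² = 56.0000
r_1 = 15.0000 / 56.0000 = 0.268

0.268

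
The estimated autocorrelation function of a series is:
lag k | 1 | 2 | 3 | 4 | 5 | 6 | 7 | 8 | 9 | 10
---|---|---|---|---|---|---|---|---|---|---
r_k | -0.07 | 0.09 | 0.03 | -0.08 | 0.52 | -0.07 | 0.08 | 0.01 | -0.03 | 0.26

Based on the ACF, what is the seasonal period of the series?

5

The largest autocorrelation is r_5 = 0.52, with a weaker echo at lag 10 (0.26); the remaining lags stay at or below 0.09.
The dominant spike at lag 5 indicates a seasonal period of 5.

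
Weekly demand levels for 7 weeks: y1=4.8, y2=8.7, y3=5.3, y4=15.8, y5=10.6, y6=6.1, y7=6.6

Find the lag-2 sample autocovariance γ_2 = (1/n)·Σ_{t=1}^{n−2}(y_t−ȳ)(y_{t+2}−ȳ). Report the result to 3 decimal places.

-1.945

Mean ȳ = (4.8 + 8.7 + 5.3 + 15.8 + 10.6 + 6.1 + 6.6)/7 = 8.2714
Deviations: -3.4714, 0.4286, -2.9714, 7.5286, 2.3286, -2.1714, -1.6714
Σ_{t=1}^{5}(y_t−ȳ)(y_{t+2}−ȳ) = -13.6173
γ_2 = -13.6173 / 7 = -1.945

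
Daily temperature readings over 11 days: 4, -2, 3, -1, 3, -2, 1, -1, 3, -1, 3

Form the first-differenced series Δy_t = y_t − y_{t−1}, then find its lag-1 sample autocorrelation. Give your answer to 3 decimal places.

-0.821

First differences Δy: -6, 5, -4, 4, -5, 3, -2, 4, -4, 4
Mean of differences = -0.1000
Numerator Σ(Δy_t−Δȳ)(Δy_{t+1}−Δȳ) = -146.9100
Denominator Σ(Δy_t−Δȳ)² = 178.9000
r_1(Δy) = -146.9100 / 178.9000 = -0.821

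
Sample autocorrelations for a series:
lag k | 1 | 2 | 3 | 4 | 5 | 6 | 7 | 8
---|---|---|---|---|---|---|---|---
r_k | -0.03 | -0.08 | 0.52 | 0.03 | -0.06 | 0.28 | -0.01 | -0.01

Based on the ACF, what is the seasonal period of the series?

The largest autocorrelation is r_3 = 0.52, with a weaker echo at lag 6 (0.28); the remaining lags stay at or below 0.03.
The dominant spike at lag 3 indicates a seasonal period of 3.

3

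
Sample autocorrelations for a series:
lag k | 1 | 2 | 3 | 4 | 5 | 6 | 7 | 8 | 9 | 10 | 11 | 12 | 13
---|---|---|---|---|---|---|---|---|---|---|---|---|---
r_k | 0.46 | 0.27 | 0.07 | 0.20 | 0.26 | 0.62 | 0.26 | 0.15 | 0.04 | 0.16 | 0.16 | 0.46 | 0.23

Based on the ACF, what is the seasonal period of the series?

The largest autocorrelation is r_6 = 0.62; the remaining lags stay at or below 0.46. The elevated value at lag 1 (0.46), dropping to 0.27 at lag 2, reflects decaying short-term dependence rather than seasonality.
The dominant spike at lag 6 indicates a seasonal period of 6.

6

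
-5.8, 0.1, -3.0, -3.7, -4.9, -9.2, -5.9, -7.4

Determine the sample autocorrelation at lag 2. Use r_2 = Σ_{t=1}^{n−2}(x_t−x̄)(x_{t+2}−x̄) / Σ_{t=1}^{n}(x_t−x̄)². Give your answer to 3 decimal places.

0.173

Mean x̄ = (-5.8 + 0.1 − 3.0 − 3.7 − 4.9 − 9.2 − 5.9 − 7.4)/8 = -4.9750
Deviations from mean: -0.8250, 5.0750, 1.9750, 1.2750, 0.0750, -4.2250, -0.9250, -2.4250
Numerator Σ_{t=1}^{6}(x_t−x̄)(x_{t+2}−x̄) = 9.7788
Denominator Σ(x_t−x̄)² = 56.5550
r_2 = 9.7788 / 56.5550 = 0.173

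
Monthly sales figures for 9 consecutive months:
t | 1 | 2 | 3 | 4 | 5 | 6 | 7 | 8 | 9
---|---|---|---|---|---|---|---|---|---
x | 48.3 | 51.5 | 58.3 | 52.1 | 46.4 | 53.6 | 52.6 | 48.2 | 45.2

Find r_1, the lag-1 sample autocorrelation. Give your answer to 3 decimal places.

0.082

Mean x̄ = (48.3 + 51.5 + 58.3 + 52.1 + 46.4 + 53.6 + 52.6 + 48.2 + 45.2)/9 = 50.6889
Numerator Σ_{t=1}^{8}(x_t−x̄)(x_{t+1}−x̄) = 10.9065
Denominator Σ(x_t−x̄)² = 133.1289
r_1 = 10.9065 / 133.1289 = 0.082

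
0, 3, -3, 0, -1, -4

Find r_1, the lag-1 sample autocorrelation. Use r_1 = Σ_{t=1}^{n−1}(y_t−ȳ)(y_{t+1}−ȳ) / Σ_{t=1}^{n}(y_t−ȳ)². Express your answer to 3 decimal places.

Mean ȳ = (0 + 3 − 3 + 0 − 1 − 4)/6 = -0.8333
Deviations from mean: 0.8333, 3.8333, -2.1667, 0.8333, -0.1667, -3.1667
Numerator Σ_{t=1}^{5}(y_t−ȳ)(y_{t+1}−ȳ) = -6.5278
Denominator Σ(y_t−ȳ)² = 30.8333
r_1 = -6.5278 / 30.8333 = -0.212

-0.212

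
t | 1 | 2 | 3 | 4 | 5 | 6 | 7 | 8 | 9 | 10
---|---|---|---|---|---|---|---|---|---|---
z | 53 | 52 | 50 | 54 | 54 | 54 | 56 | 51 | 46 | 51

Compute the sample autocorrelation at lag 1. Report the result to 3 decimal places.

Mean z̄ = (53 + 52 + 50 + 54 + 54 + 54 + 56 + 51 + 46 + 51)/10 = 52.1000
Numerator Σ_{t=1}^{9}(z_t−z̄)(z_{t+1}−z̄) = 19.8900
Denominator Σ(z_t−z̄)² = 70.9000
r_1 = 19.8900 / 70.9000 = 0.281

0.281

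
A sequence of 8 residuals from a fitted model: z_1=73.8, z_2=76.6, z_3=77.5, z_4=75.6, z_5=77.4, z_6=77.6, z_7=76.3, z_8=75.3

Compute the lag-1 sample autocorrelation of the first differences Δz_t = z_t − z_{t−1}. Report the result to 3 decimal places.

-0.067

First differences Δz: 2.8, 0.9, -1.9, 1.8, 0.2, -1.3, -1.0
Mean of differences = 0.2143
Numerator Σ(Δz_t−Δz̄)(Δz_{t+1}−Δz̄) = -1.1916
Denominator Σ(Δz_t−Δz̄)² = 17.9086
r_1(Δz) = -1.1916 / 17.9086 = -0.067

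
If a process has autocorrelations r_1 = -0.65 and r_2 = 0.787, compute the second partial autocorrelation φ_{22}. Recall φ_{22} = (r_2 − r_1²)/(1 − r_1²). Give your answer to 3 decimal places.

φ_{22} = (r_2 − r_1²) / (1 − r_1²)
r_1² = (-0.65)² = 0.4225
Numerator = 0.787 − 0.4225 = 0.3645; denominator = 1 − 0.4225 = 0.5775
φ_{22} = 0.3645 / 0.5775 = 0.631

0.631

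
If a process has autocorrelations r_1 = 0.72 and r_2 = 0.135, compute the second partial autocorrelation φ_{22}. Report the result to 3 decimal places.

φ_{22} = (r_2 − r_1²) / (1 − r_1²)
r_1² = (0.72)² = 0.5184
Numerator = 0.135 − 0.5184 = -0.3834; denominator = 1 − 0.5184 = 0.4816
φ_{22} = -0.3834 / 0.4816 = -0.796

-0.796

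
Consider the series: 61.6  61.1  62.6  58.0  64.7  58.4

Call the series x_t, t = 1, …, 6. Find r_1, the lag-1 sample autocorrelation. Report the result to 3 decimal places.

-0.787

Mean x̄ = (61.6 + 61.1 + 62.6 + 58.0 + 64.7 + 58.4)/6 = 61.0667
Deviations from mean: 0.5333, 0.0333, 1.5333, -3.0667, 3.6333, -2.6667
Σ(x_t−x̄)(x_{t+1}−x̄) = (0.0178) + (0.0511) + (-4.7022) + (-11.1422) + (-9.6889) = -25.4644
Denominator Σ(x_t−x̄)² = 32.3533
r_1 = -25.4644 / 32.3533 = -0.787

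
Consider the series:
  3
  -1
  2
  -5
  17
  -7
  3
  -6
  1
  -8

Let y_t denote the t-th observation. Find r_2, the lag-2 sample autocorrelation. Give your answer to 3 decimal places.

Mean ȳ = (3 − 1 + 2 − 5 + 17 − 7 + 3 − 6 + 1 − 8)/10 = -0.1000
Numerator Σ_{t=1}^{8}(y_t−ȳ)(y_{t+2}−ȳ) = 224.3800
Denominator Σ(y_t−ȳ)² = 486.9000
r_2 = 224.3800 / 486.9000 = 0.461

0.461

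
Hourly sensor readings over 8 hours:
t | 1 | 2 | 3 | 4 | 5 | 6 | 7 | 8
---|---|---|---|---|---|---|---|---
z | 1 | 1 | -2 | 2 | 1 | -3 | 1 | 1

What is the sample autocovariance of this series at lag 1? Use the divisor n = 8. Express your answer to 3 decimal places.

Mean z̄ = (1 + 1 − 2 + 2 + 1 − 3 + 1 + 1)/8 = 0.2500
Deviations: 0.7500, 0.7500, -2.2500, 1.7500, 0.7500, -3.2500, 0.7500, 0.7500
Σ_{t=1}^{7}(z_t−z̄)(z_{t+1}−z̄) = -8.0625
γ_1 = -8.0625 / 8 = -1.008

-1.008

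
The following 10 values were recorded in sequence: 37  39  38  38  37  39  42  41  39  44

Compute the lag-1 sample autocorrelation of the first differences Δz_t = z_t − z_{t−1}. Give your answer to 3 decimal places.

First differences Δz: 2, -1, 0, -1, 2, 3, -1, -2, 5
Mean of differences = 0.7778
Numerator Σ(Δz_t−Δz̄)(Δz_{t+1}−Δz̄) = -9.6049
Denominator Σ(Δz_t−Δz̄)² = 43.5556
r_1(Δz) = -9.6049 / 43.5556 = -0.221

-0.221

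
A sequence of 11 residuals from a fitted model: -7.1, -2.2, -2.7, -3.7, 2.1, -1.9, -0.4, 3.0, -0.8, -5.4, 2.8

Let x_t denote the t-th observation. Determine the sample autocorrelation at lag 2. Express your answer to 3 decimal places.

-0.065

Mean x̄ = (-7.1 − 2.2 − 2.7 − 3.7 + 2.1 − 1.9 − 0.4 + 3.0 − 0.8 − 5.4 + 2.8)/11 = -1.4818
Numerator Σ_{t=1}^{9}(x_t−x̄)(x_{t+2}−x̄) = -6.9016
Denominator Σ(x_t−x̄)² = 106.8964
r_2 = -6.9016 / 106.8964 = -0.065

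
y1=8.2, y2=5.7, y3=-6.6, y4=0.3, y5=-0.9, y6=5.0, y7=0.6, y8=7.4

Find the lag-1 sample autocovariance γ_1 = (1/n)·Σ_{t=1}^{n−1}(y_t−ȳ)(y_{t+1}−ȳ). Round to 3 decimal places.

-0.794

Mean ȳ = (8.2 + 5.7 − 6.6 + 0.3 − 0.9 + 5.0 + 0.6 + 7.4)/8 = 2.4625
Σ_{t=1}^{7}(y_t−ȳ)(y_{t+1}−ȳ) = -6.3502
γ_1 = -6.3502 / 8 = -0.794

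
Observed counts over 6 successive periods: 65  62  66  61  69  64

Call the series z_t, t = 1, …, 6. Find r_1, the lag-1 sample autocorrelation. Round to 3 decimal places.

-0.681

Mean z̄ = (65 + 62 + 66 + 61 + 69 + 64)/6 = 64.5000
Σ(z_t−z̄)(z_{t+1}−z̄) = (-1.2500) + (-3.7500) + (-5.2500) + (-15.7500) + (-2.2500) = -28.2500
Denominator Σ(z_t−z̄)² = 41.5000
r_1 = -28.2500 / 41.5000 = -0.681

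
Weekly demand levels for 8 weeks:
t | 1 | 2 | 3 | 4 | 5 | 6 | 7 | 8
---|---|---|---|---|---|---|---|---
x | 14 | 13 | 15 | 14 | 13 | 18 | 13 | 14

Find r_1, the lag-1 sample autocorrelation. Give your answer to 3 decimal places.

-0.490

Mean x̄ = (14 + 13 + 15 + 14 + 13 + 18 + 13 + 14)/8 = 14.2500
Deviations from mean: -0.2500, -1.2500, 0.7500, -0.2500, -1.2500, 3.7500, -1.2500, -0.2500
Σ(x_t−x̄)(x_{t+1}−x̄) = (0.3125) + (-0.9375) + (-0.1875) + (0.3125) + (-4.6875) + (-4.6875) + (0.3125) = -9.5625
Denominator Σ(x_t−x̄)² = 19.5000
r_1 = -9.5625 / 19.5000 = -0.490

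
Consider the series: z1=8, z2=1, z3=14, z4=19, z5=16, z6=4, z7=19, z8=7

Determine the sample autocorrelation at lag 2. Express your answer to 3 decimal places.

-0.185

Mean z̄ = (8 + 1 + 14 + 19 + 16 + 4 + 19 + 7)/8 = 11.0000
Deviations from mean: -3.0000, -10.0000, 3.0000, 8.0000, 5.0000, -7.0000, 8.0000, -4.0000
Σ(z_t−z̄)(z_{t+2}−z̄) = (-9.0000) + (-80.0000) + (15.0000) + (-56.0000) + (40.0000) + (28.0000) = -62.0000
Denominator Σ(z_t−z̄)² = 336.0000
r_2 = -62.0000 / 336.0000 = -0.185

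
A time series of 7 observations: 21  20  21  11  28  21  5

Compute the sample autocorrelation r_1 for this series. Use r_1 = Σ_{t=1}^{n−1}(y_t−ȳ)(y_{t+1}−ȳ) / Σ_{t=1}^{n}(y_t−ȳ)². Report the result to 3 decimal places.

-0.257

Mean ȳ = (21 + 20 + 21 + 11 + 28 + 21 + 5)/7 = 18.1429
Deviations from mean: 2.8571, 1.8571, 2.8571, -7.1429, 9.8571, 2.8571, -13.1429
Numerator Σ_{t=1}^{6}(y_t−ȳ)(y_{t+1}−ȳ) = -89.5918
Denominator Σ(y_t−ȳ)² = 348.8571
r_1 = -89.5918 / 348.8571 = -0.257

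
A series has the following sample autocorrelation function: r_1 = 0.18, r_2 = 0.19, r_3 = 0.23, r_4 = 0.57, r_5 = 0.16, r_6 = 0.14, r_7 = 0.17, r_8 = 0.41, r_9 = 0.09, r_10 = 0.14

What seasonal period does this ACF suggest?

The largest autocorrelation is r_4 = 0.57, with a weaker echo at lag 8 (0.41); the remaining lags stay at or below 0.23.
The dominant spike at lag 4 indicates a seasonal period of 4.

4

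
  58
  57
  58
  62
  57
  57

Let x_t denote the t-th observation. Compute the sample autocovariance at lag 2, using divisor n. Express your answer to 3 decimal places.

-1.454

Mean x̄ = (58 + 57 + 58 + 62 + 57 + 57)/6 = 58.1667
Deviations: -0.1667, -1.1667, -0.1667, 3.8333, -1.1667, -1.1667
Σ_{t=1}^{4}(x_t−x̄)(x_{t+2}−x̄) = -8.7222
γ_2 = -8.7222 / 6 = -1.454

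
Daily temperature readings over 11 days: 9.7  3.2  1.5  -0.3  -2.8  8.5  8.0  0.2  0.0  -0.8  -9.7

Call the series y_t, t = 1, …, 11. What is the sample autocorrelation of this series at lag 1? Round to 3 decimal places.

Mean ȳ = (9.7 + 3.2 + 1.5 − 0.3 − 2.8 + 8.5 + 8.0 + 0.2 + 0.0 − 0.8 − 9.7)/11 = 1.5909
Numerator Σ_{t=1}^{10}(y_t−ȳ)(y_{t+1}−ȳ) = 59.4181
Denominator Σ(y_t−ȳ)² = 317.6891
r_1 = 59.4181 / 317.6891 = 0.187

0.187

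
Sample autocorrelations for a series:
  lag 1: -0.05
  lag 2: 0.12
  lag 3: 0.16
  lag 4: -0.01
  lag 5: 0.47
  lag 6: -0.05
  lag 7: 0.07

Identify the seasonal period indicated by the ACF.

5

The largest autocorrelation is r_5 = 0.47; the remaining lags stay at or below 0.16.
The dominant spike at lag 5 indicates a seasonal period of 5.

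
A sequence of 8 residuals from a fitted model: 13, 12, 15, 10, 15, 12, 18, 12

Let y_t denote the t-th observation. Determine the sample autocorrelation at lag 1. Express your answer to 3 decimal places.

-0.630

Mean ȳ = (13 + 12 + 15 + 10 + 15 + 12 + 18 + 12)/8 = 13.3750
Deviations from mean: -0.3750, -1.3750, 1.6250, -3.3750, 1.6250, -1.3750, 4.6250, -1.3750
Σ(y_t−ȳ)(y_{t+1}−ȳ) = (0.5156) + (-2.2344) + (-5.4844) + (-5.4844) + (-2.2344) + (-6.3594) + (-6.3594) = -27.6406
Denominator Σ(y_t−ȳ)² = 43.8750
r_1 = -27.6406 / 43.8750 = -0.630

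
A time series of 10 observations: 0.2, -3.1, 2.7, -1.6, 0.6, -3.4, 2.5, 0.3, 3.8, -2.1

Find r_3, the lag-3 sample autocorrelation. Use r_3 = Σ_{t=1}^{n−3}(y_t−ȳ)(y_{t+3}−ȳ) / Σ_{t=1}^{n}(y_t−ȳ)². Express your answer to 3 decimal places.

-0.589

Mean ȳ = (0.2 − 3.1 + 2.7 − 1.6 + 0.6 − 3.4 + 2.5 + 0.3 + 3.8 − 2.1)/10 = -0.0100
Σ(y_t−ȳ)(y_{t+3}−ȳ) = (-0.3339) + (-1.8849) + (-9.1869) + (-3.9909) + (0.1891) + (-12.9159) + (-5.2459) = -33.3693
Denominator Σ(y_t−ȳ)² = 56.6090
r_3 = -33.3693 / 56.6090 = -0.589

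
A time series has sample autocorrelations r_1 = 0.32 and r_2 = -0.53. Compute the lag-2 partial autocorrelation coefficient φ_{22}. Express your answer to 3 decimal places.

φ_{22} = (r_2 − r_1²) / (1 − r_1²)
r_1² = (0.32)² = 0.1024
Numerator = -0.53 − 0.1024 = -0.6324; denominator = 1 − 0.1024 = 0.8976
φ_{22} = -0.6324 / 0.8976 = -0.705

-0.705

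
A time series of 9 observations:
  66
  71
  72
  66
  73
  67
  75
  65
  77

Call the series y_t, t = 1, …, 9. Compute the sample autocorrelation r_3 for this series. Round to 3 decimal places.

-0.275

Mean ȳ = (66 + 71 + 72 + 66 + 73 + 67 + 75 + 65 + 77)/9 = 70.2222
Numerator Σ_{t=1}^{6}(y_t−ȳ)(y_{t+3}−ȳ) = -42.2593
Denominator Σ(y_t−ȳ)² = 153.5556
r_3 = -42.2593 / 153.5556 = -0.275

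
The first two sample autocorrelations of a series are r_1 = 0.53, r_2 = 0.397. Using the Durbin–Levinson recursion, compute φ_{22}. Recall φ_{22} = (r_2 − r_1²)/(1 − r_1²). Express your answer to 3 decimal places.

φ_{22} = (r_2 − r_1²) / (1 − r_1²)
r_1² = (0.53)² = 0.2809
Numerator = 0.397 − 0.2809 = 0.1161; denominator = 1 − 0.2809 = 0.7191
φ_{22} = 0.1161 / 0.7191 = 0.161

0.161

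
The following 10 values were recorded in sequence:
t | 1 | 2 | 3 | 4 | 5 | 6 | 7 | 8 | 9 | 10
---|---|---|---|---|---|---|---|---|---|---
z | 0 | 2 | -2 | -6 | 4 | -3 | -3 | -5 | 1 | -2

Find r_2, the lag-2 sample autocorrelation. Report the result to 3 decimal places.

-0.191

Mean z̄ = (0 + 2 − 2 − 6 + 4 − 3 − 3 − 5 + 1 − 2)/10 = -1.4000
Numerator Σ_{t=1}^{8}(z_t−z̄)(z_{t+2}−z̄) = -16.9200
Denominator Σ(z_t−z̄)² = 88.4000
r_2 = -16.9200 / 88.4000 = -0.191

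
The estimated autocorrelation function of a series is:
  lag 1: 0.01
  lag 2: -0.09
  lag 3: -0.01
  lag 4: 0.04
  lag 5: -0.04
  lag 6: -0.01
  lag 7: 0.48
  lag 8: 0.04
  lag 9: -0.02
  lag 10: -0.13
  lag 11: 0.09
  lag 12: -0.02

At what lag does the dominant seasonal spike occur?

7

The largest autocorrelation is r_7 = 0.48; the remaining lags stay at or below 0.09.
The dominant spike at lag 7 indicates a seasonal period of 7.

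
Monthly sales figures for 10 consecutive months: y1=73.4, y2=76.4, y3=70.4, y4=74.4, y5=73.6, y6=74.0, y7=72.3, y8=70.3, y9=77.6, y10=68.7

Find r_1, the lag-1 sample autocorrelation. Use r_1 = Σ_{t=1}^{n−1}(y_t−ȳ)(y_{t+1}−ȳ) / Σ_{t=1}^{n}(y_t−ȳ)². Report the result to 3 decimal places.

-0.597

Mean ȳ = (73.4 + 76.4 + 70.4 + 74.4 + 73.6 + 74.0 + 72.3 + 70.3 + 77.6 + 68.7)/10 = 73.1100
Numerator Σ_{t=1}^{9}(y_t−ȳ)(y_{t+1}−ȳ) = -41.2521
Denominator Σ(y_t−ȳ)² = 69.1090
r_1 = -41.2521 / 69.1090 = -0.597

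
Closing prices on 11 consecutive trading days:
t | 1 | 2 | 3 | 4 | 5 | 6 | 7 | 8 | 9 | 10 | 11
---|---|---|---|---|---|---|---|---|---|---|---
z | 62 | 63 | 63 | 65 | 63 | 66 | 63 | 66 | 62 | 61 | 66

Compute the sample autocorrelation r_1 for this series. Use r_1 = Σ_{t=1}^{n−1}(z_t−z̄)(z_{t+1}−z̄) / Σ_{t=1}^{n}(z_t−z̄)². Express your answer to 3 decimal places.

Mean z̄ = (62 + 63 + 63 + 65 + 63 + 66 + 63 + 66 + 62 + 61 + 66)/11 = 63.6364
Numerator Σ_{t=1}^{10}(z_t−z̄)(z_{t+1}−z̄) = -10.5868
Denominator Σ(z_t−z̄)² = 32.5455
r_1 = -10.5868 / 32.5455 = -0.325

-0.325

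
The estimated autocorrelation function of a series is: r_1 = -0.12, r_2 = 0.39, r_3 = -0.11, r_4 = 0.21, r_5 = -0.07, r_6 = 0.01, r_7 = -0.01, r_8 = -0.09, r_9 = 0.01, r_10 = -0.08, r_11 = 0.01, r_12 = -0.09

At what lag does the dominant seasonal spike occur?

2

The largest autocorrelation is r_2 = 0.39, with a weaker echo at lag 4 (0.21); the remaining lags stay at or below 0.01.
The dominant spike at lag 2 indicates a seasonal period of 2.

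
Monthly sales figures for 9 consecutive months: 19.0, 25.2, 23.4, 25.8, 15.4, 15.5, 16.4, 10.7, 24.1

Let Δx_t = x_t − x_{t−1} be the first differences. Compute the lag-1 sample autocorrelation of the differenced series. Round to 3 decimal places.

First differences Δx: 6.2, -1.8, 2.4, -10.4, 0.1, 0.9, -5.7, 13.4
Mean of differences = 0.6375
Numerator Σ(Δx_t−Δx̄)(Δx_{t+1}−Δx̄) = -114.0627
Denominator Σ(Δx_t−Δx̄)² = 365.2188
r_1(Δx) = -114.0627 / 365.2188 = -0.312

-0.312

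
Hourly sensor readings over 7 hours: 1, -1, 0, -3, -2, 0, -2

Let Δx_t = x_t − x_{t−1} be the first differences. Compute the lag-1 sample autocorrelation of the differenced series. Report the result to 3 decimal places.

First differences Δx: -2, 1, -3, 1, 2, -2
Mean of differences = -0.5000
Numerator Σ(Δx_t−Δx̄)(Δx_{t+1}−Δx̄) = -9.7500
Denominator Σ(Δx_t−Δx̄)² = 21.5000
r_1(Δx) = -9.7500 / 21.5000 = -0.453

-0.453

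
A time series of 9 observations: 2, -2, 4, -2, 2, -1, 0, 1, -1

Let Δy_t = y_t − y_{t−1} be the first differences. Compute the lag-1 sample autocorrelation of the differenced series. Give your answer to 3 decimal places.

-0.840

First differences Δy: -4, 6, -6, 4, -3, 1, 1, -2
Mean of differences = -0.3750
Numerator Σ(Δy_t−Δȳ)(Δy_{t+1}−Δȳ) = -99.0156
Denominator Σ(Δy_t−Δȳ)² = 117.8750
r_1(Δy) = -99.0156 / 117.8750 = -0.840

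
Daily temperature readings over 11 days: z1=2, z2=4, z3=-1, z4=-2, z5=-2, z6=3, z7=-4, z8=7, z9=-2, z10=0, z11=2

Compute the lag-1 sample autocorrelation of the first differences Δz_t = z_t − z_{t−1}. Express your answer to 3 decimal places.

-0.732

First differences Δz: 2, -5, -1, 0, 5, -7, 11, -9, 2, 2
Mean of differences = 0.0000
Numerator Σ(Δz_t−Δz̄)(Δz_{t+1}−Δz̄) = -230.0000
Denominator Σ(Δz_t−Δz̄)² = 314.0000
r_1(Δz) = -230.0000 / 314.0000 = -0.732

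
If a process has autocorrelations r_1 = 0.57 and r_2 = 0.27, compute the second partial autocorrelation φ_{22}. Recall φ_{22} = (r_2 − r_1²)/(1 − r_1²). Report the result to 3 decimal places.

-0.081

φ_{22} = (r_2 − r_1²) / (1 − r_1²)
r_1² = (0.57)² = 0.3249
Numerator = 0.27 − 0.3249 = -0.0549; denominator = 1 − 0.3249 = 0.6751
φ_{22} = -0.0549 / 0.6751 = -0.081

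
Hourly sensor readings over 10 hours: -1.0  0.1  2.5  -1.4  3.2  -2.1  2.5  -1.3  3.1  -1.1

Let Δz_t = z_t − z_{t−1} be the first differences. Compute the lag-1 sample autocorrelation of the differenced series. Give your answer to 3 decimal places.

-0.875

First differences Δz: 1.1, 2.4, -3.9, 4.6, -5.3, 4.6, -3.8, 4.4, -4.2
Mean of differences = -0.0111
Numerator Σ(Δz_t−Δz̄)(Δz_{t+1}−Δz̄) = -126.0668
Denominator Σ(Δz_t−Δz̄)² = 144.0289
r_1(Δz) = -126.0668 / 144.0289 = -0.875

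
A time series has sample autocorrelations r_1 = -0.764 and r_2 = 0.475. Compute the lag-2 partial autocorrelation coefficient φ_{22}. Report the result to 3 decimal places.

φ_{22} = (r_2 − r_1²) / (1 − r_1²)
r_1² = (-0.764)² = 0.583696
Numerator = 0.475 − 0.5837 = -0.1087; denominator = 1 − 0.5837 = 0.4163
φ_{22} = -0.1087 / 0.4163 = -0.261

-0.261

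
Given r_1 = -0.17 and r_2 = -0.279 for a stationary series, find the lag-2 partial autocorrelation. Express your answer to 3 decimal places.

φ_{22} = (r_2 − r_1²) / (1 − r_1²)
r_1² = (-0.17)² = 0.0289
Numerator = -0.279 − 0.0289 = -0.3079; denominator = 1 − 0.0289 = 0.9711
φ_{22} = -0.3079 / 0.9711 = -0.317

-0.317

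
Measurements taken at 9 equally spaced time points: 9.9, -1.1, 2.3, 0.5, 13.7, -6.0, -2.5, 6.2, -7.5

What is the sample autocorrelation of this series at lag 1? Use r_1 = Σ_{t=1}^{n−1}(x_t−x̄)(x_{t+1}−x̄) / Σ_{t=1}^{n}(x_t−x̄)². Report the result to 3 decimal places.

-0.398

Mean x̄ = (9.9 − 1.1 + 2.3 + 0.5 + 13.7 − 6.0 − 2.5 + 6.2 − 7.5)/9 = 1.7222
Numerator Σ_{t=1}^{8}(x_t−x̄)(x_{t+1}−x̄) = -160.1472
Denominator Σ(x_t−x̄)² = 402.6956
r_1 = -160.1472 / 402.6956 = -0.398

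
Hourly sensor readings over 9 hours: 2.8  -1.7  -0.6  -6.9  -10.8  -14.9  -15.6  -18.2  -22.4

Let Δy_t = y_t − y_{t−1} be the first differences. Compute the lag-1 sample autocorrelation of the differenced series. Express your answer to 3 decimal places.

First differences Δy: -4.5, 1.1, -6.3, -3.9, -4.1, -0.7, -2.6, -4.2
Mean of differences = -3.1500
Numerator Σ(Δy_t−Δȳ)(Δy_{t+1}−Δȳ) = -17.6075
Denominator Σ(Δy_t−Δȳ)² = 38.6800
r_1(Δy) = -17.6075 / 38.6800 = -0.455

-0.455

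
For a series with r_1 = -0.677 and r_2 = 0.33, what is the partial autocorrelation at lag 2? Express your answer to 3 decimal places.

φ_{22} = (r_2 − r_1²) / (1 − r_1²)
r_1² = (-0.677)² = 0.458329
Numerator = 0.33 − 0.4583 = -0.1283; denominator = 1 − 0.4583 = 0.5417
φ_{22} = -0.1283 / 0.5417 = -0.237

-0.237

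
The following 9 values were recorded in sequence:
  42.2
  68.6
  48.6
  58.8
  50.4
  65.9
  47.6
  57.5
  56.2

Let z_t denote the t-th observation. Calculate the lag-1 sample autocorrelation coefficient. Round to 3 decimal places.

Mean z̄ = (42.2 + 68.6 + 48.6 + 58.8 + 50.4 + 65.9 + 47.6 + 57.5 + 56.2)/9 = 55.0889
Numerator Σ_{t=1}^{8}(z_t−z̄)(z_{t+1}−z̄) = -450.3301
Denominator Σ(z_t−z̄)² = 606.5489
r_1 = -450.3301 / 606.5489 = -0.742

-0.742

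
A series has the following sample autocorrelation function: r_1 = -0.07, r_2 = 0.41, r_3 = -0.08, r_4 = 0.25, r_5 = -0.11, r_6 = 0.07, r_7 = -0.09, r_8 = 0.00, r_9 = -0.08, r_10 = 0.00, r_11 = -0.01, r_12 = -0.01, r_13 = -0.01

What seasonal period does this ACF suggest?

2

The largest autocorrelation is r_2 = 0.41, with a weaker echo at lag 4 (0.25); the remaining lags stay at or below 0.07.
The dominant spike at lag 2 indicates a seasonal period of 2.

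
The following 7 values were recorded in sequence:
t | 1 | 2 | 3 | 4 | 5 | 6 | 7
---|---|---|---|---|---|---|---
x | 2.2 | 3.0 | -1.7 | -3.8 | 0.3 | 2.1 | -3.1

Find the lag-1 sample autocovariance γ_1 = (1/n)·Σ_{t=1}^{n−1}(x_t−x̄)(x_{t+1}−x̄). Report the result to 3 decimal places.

Mean x̄ = (2.2 + 3.0 − 1.7 − 3.8 + 0.3 + 2.1 − 3.1)/7 = -0.1429
Σ_{t=1}^{6}(x_t−x̄)(x_{t+1}−x̄) = 0.9053
γ_1 = 0.9053 / 7 = 0.129

0.129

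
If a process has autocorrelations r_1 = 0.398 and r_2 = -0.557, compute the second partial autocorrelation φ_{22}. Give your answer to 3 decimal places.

-0.850

φ_{22} = (r_2 − r_1²) / (1 − r_1²)
r_1² = (0.398)² = 0.158404
Numerator = -0.557 − 0.1584 = -0.7154; denominator = 1 − 0.1584 = 0.8416
φ_{22} = -0.7154 / 0.8416 = -0.850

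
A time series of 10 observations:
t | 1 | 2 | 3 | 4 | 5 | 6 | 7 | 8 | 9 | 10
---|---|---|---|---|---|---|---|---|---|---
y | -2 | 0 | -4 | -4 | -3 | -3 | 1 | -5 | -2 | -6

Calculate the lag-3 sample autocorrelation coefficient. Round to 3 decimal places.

Mean ȳ = (-2 + 0 − 4 − 4 − 3 − 3 + 1 − 5 − 2 − 6)/10 = -2.8000
Σ(y_t−ȳ)(y_{t+3}−ȳ) = (-0.9600) + (-0.5600) + (0.2400) + (-4.5600) + (0.4400) + (-0.1600) + (-12.1600) = -17.7200
Denominator Σ(y_t−ȳ)² = 41.6000
r_3 = -17.7200 / 41.6000 = -0.426

-0.426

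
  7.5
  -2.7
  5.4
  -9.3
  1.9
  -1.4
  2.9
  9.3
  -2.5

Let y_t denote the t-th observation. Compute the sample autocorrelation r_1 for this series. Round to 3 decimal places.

-0.422

Mean ȳ = (7.5 − 2.7 + 5.4 − 9.3 + 1.9 − 1.4 + 2.9 + 9.3 − 2.5)/9 = 1.2333
Numerator Σ_{t=1}^{8}(y_t−ȳ)(y_{t+1}−ȳ) = -114.7644
Denominator Σ(y_t−ȳ)² = 272.2200
r_1 = -114.7644 / 272.2200 = -0.422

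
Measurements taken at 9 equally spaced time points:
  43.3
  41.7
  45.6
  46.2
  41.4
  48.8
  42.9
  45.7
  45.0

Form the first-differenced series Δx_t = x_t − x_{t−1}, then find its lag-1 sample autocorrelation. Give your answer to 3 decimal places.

First differences Δx: -1.6, 3.9, 0.6, -4.8, 7.4, -5.9, 2.8, -0.7
Mean of differences = 0.2125
Numerator Σ(Δx_t−Δx̄)(Δx_{t+1}−Δx̄) = -105.3352
Denominator Σ(Δx_t−Δx̄)² = 138.7088
r_1(Δx) = -105.3352 / 138.7088 = -0.759

-0.759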